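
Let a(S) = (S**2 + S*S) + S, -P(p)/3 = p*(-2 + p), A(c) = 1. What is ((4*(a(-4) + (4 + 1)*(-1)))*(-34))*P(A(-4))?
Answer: -9384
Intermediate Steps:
P(p) = -3*p*(-2 + p)
a(S) = S + 2*S**2 (a(S) = (S**2 + S**2) + S = 2*S**2 + S = S + 2*S**2)
((4*(a(-4) + (4 + 1)*(-1)))*(-34))*P(A(-4)) = ((4*(-4*(1 + 2*(-4)) + (4 + 1)*(-1)))*(-34))*(3*1*(2 - 1*1)) = ((4*(-4*(1 - 8) + 5*(-1)))*(-34))*(3*1*(2 - 1)) = ((4*(-4*(-7) - 5))*(-34))*(3*1*1) = ((4*(28 - 5))*(-34))*3 = ((4*23)*(-34))*3 = (92*(-34))*3 = -3128*3 = -9384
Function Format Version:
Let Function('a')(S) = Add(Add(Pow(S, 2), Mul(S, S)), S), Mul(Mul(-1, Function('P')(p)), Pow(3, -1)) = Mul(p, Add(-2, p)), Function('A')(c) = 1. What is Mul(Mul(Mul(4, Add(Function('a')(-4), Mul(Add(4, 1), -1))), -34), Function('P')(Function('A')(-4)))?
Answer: -9384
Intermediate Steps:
Function('P')(p) = Mul(-3, p, Add(-2, p)) (Function('P')(p) = Mul(-3, Mul(p, Add(-2, p))) = Mul(-3, p, Add(-2, p)))
Function('a')(S) = Add(S, Mul(2, Pow(S, 2))) (Function('a')(S) = Add(Add(Pow(S, 2), Pow(S, 2)), S) = Add(Mul(2, Pow(S, 2)), S) = Add(S, Mul(2, Pow(S, 2))))
Mul(Mul(Mul(4, Add(Function('a')(-4), Mul(Add(4, 1), -1))), -34), Function('P')(Function('A')(-4))) = Mul(Mul(Mul(4, Add(Mul(-4, Add(1, Mul(2, -4))), Mul(Add(4, 1), -1))), -34), Mul(3, 1, Add(2, Mul(-1, 1)))) = Mul(Mul(Mul(4, Add(Mul(-4, Add(1, -8)), Mul(5, -1))), -34), Mul(3, 1, Add(2, -1))) = Mul(Mul(Mul(4, Add(Mul(-4, -7), -5)), -34), Mul(3, 1, 1)) = Mul(Mul(Mul(4, Add(28, -5)), -34), 3) = Mul(Mul(Mul(4, 23), -34), 3) = Mul(Mul(92, -34), 3) = Mul(-3128, 3) = -9384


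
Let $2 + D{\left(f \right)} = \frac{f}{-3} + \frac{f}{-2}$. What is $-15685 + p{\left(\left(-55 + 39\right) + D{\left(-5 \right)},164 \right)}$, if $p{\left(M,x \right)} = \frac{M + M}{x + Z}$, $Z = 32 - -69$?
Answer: $- \frac{12469658}{795} \approx -15685.0$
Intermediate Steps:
$Z = 101$ ($Z = 32 + 69 = 101$)
$D{\left(f \right)} = -2 - \frac{5 f}{6}$ ($D{\left(f \right)} = -2 + \left(\frac{f}{-3} + \frac{f}{-2}\right) = -2 + \left(f \left(- \frac{1}{3}\right) + f \left(- \frac{1}{2}\right)\right) = -2 - \frac{5 f}{6}$)
$p{\left(M,x \right)} = \frac{2 M}{101 + x}$ ($p{\left(M,x \right)} = \frac{M + M}{x + 101} = \frac{2 M}{101 + x}$)
$-15685 + p{\left(\left(-55 + 39\right) + D{\left(-5 \right)},164 \right)} = -15685 + \frac{2 \left(\left(-55 + 39\right) - - \frac{13}{6}\right)}{101 + 164} = -15685 + \frac{2 \left(-16 + \left(-2 + \frac{25}{6}\right)\right)}{265} = -15685 + 2 \left(-16 + \frac{13}{6}\right) \frac{1}{265} = -15685 + 2 \left(- \frac{83}{6}\right) \frac{1}{265} = -15685 - \frac{83}{795} = - \frac{12469658}{795}$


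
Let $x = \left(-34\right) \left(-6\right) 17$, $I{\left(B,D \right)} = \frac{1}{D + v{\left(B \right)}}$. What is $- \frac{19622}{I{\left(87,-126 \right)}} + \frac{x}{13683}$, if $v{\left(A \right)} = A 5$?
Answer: $- \frac{27654244922}{4561} \approx -6.0632 \cdot 10^{6}$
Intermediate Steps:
$v{\left(A \right)} = 5 A$
$I{\left(B,D \right)} = \frac{1}{D + 5 B}$
$x = 3468$ ($x = 204 \cdot 17 = 3468$)
$- \frac{19622}{I{\left(87,-126 \right)}} + \frac{x}{13683} = - \frac{19622}{\frac{1}{-126 + 5 \cdot 87}} + \frac{3468}{13683} = - \frac{19622}{\frac{1}{-126 + 435}} + 3468 \cdot \frac{1}{13683} = - \frac{19622}{\frac{1}{309}} + \frac{1156}{4561} = - 19622 \frac{1}{\frac{1}{309}} + \frac{1156}{4561} = \left(-19622\right) 309 + \frac{1156}{4561} = -6063198 + \frac{1156}{4561} = - \frac{27654244922}{4561}$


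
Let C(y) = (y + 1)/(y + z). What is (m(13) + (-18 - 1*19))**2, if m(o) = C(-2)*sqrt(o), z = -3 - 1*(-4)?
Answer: (37 - sqrt(13))**2 ≈ 1115.2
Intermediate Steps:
z = 1 (z = -3 + 4 = 1)
C(y) = 1 (C(y) = (y + 1)/(y + 1) = (1 + y)/(1 + y) = 1)
m(o) = sqrt(o) (m(o) = 1*sqrt(o) = sqrt(o))
(m(13) + (-18 - 1*19))**2 = (sqrt(13) + (-18 - 1*19))**2 = (sqrt(13) + (-18 - 19))**2 = (sqrt(13) - 37)**2 = (-37 + sqrt(13))**2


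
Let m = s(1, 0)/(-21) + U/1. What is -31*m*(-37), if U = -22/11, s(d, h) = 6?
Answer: -18352/7 ≈ -2621.7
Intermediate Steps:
U = -2 (U = -22*1/11 = -2)
m = -16/7 (m = 6/(-21) - 2/1 = 6*(-1/21) - 2*1 = -2/7 - 2 = -16/7 ≈ -2.2857)
-31*m*(-37) = -31*(-16/7)*(-37) = (496/7)*(-37) = -18352/7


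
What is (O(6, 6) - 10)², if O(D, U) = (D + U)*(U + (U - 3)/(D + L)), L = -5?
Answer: 9604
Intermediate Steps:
O(D, U) = (D + U)*(U + (-3 + U)/(-5 + D)) (O(D, U) = (D + U)*(U + (U - 3)/(D - 5)) = (D + U)*(U + (-3 + U)/(-5 + D)))
(O(6, 6) - 10)² = ((-4*6² - 3*6 - 3*6 + 6*6² + 6*6² - 4*6*6)/(-5 + 6) - 10)² = ((-4*36 - 18 - 18 + 6*36 + 6*36 - 144)/1 - 10)² = (1*(-144 - 18 - 18 + 216 + 216 - 144) - 10)² = (1*108 - 10)² = (108 - 10)² = 98² = 9604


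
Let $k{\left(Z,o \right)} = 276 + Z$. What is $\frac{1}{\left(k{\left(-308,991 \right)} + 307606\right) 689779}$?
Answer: $\frac{1}{212158086146} \approx 4.7135 \cdot 10^{-12}$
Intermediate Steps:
$\frac{1}{\left(k{\left(-308,991 \right)} + 307606\right) 689779} = \frac{1}{\left(\left(276 - 308\right) + 307606\right) 689779} = \frac{1}{-32 + 307606} \cdot \frac{1}{689779} = \frac{1}{307574} \cdot \frac{1}{689779} = \frac{1}{212158086146}$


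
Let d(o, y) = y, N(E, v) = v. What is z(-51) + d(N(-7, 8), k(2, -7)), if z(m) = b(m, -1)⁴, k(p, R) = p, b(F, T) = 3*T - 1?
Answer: 258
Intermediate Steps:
b(F, T) = -1 + 3*T
z(m) = 256 (z(m) = (-1 + 3*(-1))⁴ = (-1 - 3)⁴ = (-4)⁴ = 256)
z(-51) + d(N(-7, 8), k(2, -7)) = 256 + 2 = 258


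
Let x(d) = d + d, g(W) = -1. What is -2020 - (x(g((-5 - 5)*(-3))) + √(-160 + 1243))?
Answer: -2018 - 19*√3 ≈ -2050.9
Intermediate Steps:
x(d) = 2*d
-2020 - (x(g((-5 - 5)*(-3))) + √(-160 + 1243)) = -2020 - (2*(-1) + √(-160 + 1243)) = -2020 - (-2 + √1083) = -2020 - (-2 + 19*√3) = -2020 + (2 - 19*√3) = -2018 - 19*√3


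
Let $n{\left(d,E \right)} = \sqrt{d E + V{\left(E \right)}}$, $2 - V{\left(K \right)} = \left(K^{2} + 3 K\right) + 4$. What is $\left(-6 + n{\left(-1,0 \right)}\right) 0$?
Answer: $0$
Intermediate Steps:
$V{\left(K \right)} = -2 - K^{2} - 3 K$ ($V{\left(K \right)} = 2 - \left(\left(K^{2} + 3 K\right) + 4\right) = 2 - \left(4 + K^{2} + 3 K\right) = -2 - K^{2} - 3 K$)
$n{\left(d,E \right)} = \sqrt{-2 - E^{2} - 3 E + E d}$ ($n{\left(d,E \right)} = \sqrt{d E - \left(2 + E^{2} + 3 E\right)} = \sqrt{E d - \left(2 + E^{2} + 3 E\right)} = \sqrt{-2 - E^{2} - 3 E + E d}$)
$\left(-6 + n{\left(-1,0 \right)}\right) 0 = \left(-6 + \sqrt{-2 - 0^{2} - 0 + 0 \left(-1\right)}\right) 0 = \left(-6 + \sqrt{-2 - 0 + 0 + 0}\right) 0 = \left(-6 + \sqrt{-2 + 0 + 0 + 0}\right) 0 = \left(-6 + \sqrt{-2}\right) 0 = \left(-6 + i \sqrt{2}\right) 0 = 0$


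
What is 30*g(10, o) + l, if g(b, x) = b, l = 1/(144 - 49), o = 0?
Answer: 28501/95 ≈ 300.01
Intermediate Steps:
l = 1/95 ≈ 0.010526
30*g(10, o) + l = 30*10 + 1/95 = 300 + 1/95 = 28501/95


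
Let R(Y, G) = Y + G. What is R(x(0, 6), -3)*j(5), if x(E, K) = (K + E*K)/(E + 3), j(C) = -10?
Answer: 10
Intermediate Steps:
x(E, K) = (K + E*K)/(3 + E)
R(Y, G) = G + Y
R(x(0, 6), -3)*j(5) = (-3 + 6*(1 + 0)/(3 + 0))*(-10) = (-3 + 6*1/3)*(-10) = (-3 + 6*(⅓)*1)*(-10) = (-3 + 2)*(-10) = -1*(-10) = 10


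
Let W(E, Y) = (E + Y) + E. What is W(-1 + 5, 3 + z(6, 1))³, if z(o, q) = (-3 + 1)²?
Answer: 3375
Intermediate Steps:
z(o, q) = 4 (z(o, q) = (-2)² = 4)
W(E, Y) = Y + 2*E
W(-1 + 5, 3 + z(6, 1))³ = ((3 + 4) + 2*(-1 + 5))³ = (7 + 2*4)³ = (7 + 8)³ = 15³ = 3375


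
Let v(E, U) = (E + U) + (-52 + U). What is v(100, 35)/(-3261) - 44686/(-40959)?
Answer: 46962628/44522433 ≈ 1.0548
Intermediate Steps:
v(E, U) = -52 + E + 2*U
v(100, 35)/(-3261) - 44686/(-40959) = (-52 + 100 + 2*35)/(-3261) - 44686/(-40959) = (-52 + 100 + 70)*(-1/3261) - 44686*(-1/40959) = 118*(-1/3261) + 44686/40959 = -118/3261 + 44686/40959 = 46962628/44522433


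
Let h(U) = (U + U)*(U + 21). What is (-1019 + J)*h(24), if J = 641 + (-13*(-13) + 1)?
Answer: -449280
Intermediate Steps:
h(U) = 2*U*(21 + U) (h(U) = (2*U)*(21 + U) = 2*U*(21 + U))
J = 811 (J = 641 + (169 + 1) = 641 + 170 = 811)
(-1019 + J)*h(24) = (-1019 + 811)*(2*24*(21 + 24)) = -416*24*45 = -208*2160 = -449280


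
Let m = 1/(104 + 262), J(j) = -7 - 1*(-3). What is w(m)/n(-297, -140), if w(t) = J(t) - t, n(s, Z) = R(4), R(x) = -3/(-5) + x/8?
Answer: -7325/2013 ≈ -3.6388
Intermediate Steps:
J(j) = -4 (J(j) = -7 + 3 = -4)
R(x) = 3/5 + x/8 (R(x) = -3*(-1/5) + x*(1/8) = 3/5 + x/8)
n(s, Z) = 11/10 (n(s, Z) = 3/5 + (1/8)*4 = 3/5 + 1/2 = 11/10)
m = 1/366 ≈ 0.0027322
w(t) = -4 - t
w(m)/n(-297, -140) = (-4 - 1*1/366)/(11/10) = (-4 - 1/366)*(10/11) = -1465/366*10/11 = -7325/2013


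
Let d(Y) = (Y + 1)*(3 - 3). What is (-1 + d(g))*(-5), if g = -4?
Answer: 5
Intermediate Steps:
d(Y) = 0 (d(Y) = (1 + Y)*0 = 0)
(-1 + d(g))*(-5) = (-1 + 0)*(-5) = -1*(-5) = 5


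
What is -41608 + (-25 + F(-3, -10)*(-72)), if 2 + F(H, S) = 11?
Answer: -42281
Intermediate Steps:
F(H, S) = 9 (F(H, S) = -2 + 11 = 9)
-41608 + (-25 + F(-3, -10)*(-72)) = -41608 + (-25 + 9*(-72)) = -41608 + (-25 - 648) = -41608 - 673 = -42281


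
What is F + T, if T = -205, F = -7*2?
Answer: -219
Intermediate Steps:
F = -14
F + T = -14 - 205 = -219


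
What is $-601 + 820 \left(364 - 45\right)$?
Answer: $260979$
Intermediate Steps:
$-601 + 820 \left(364 - 45\right) = -601 + 820 \cdot 319 = -601 + 261580 = 260979$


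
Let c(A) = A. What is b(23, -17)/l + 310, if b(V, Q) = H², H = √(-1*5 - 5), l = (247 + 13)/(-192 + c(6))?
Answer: 4123/13 ≈ 317.15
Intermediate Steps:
l = -130/93 (l = (247 + 13)/(-192 + 6) = 260/(-186) = 260*(-1/186) = -130/93 ≈ -1.3979)
H = I*√10 (H = √(-5 - 5) = √(-10) = I*√10 ≈ 3.1623*I)
b(V, Q) = -10 (b(V, Q) = (I*√10)² = -10)
b(23, -17)/l + 310 = -10/(-130/93) + 310 = -10*(-93/130) + 310 = 93/13 + 310 = 4123/13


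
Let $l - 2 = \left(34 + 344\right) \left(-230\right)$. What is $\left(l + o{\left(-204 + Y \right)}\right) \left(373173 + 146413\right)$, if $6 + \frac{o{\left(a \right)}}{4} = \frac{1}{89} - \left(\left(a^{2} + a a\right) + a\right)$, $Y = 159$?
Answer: $- \frac{4762210406884}{89} \approx -5.3508 \cdot 10^{10}$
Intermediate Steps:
$l = -86938$ ($l = 2 + \left(34 + 344\right) \left(-230\right) = 2 + 378 \left(-230\right) = 2 - 86940 = -86938$)
$o{\left(a \right)} = - \frac{2132}{89} - 8 a^{2} - 4 a$ ($o{\left(a \right)} = -24 + 4 \left(\frac{1}{89} - \left(\left(a^{2} + a a\right) + a\right)\right) = -24 + 4 \left(\frac{1}{89} - \left(\left(a^{2} + a^{2}\right) + a\right)\right) = -24 + 4 \left(\frac{1}{89} - \left(2 a^{2} + a\right)\right) = -24 + 4 \left(\frac{1}{89} - \left(a + 2 a^{2}\right)\right) = -24 + 4 \left(\frac{1}{89} - a - 2 a^{2}\right) = -24 - \left(- \frac{4}{89} + 4 a + 8 a^{2}\right) = - \frac{2132}{89} - 8 a^{2} - 4 a$)
$\left(l + o{\left(-204 + Y \right)}\right) \left(373173 + 146413\right) = \left(-86938 - \left(\frac{2132}{89} + 4 \left(-204 + 159\right) + 8 \left(-204 + 159\right)^{2}\right)\right) \left(373173 + 146413\right) = \left(-86938 - \left(- \frac{13888}{89} + 16200\right)\right) 519586 = \left(-86938 - \frac{1427912}{89}\right) 519586 = \left(- \frac{9165394}{89}\right) 519586 = - \frac{4762210406884}{89}$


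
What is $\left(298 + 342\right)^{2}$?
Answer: $409600$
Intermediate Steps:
$\left(298 + 342\right)^{2} = 640^{2} = 409600$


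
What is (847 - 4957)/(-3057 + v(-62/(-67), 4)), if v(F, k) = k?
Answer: 4110/3053 ≈ 1.3462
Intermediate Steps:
(847 - 4957)/(-3057 + v(-62/(-67), 4)) = (847 - 4957)/(-3057 + 4) = -4110/(-3053) = -4110*(-1/3053) = 4110/3053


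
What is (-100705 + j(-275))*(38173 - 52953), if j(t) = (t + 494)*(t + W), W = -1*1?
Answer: 2381782220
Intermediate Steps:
W = -1
j(t) = (-1 + t)*(494 + t) (j(t) = (t + 494)*(t - 1) = (494 + t)*(-1 + t) = (-1 + t)*(494 + t))
(-100705 + j(-275))*(38173 - 52953) = (-100705 + (-494 + (-275)² + 493*(-275)))*(38173 - 52953) = (-100705 + (-494 + 75625 - 135575))*(-14780) = (-100705 - 60444)*(-14780) = -161149*(-14780) = 2381782220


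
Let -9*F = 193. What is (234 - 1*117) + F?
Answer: 860/9 ≈ 95.556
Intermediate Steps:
F = -193/9 (F = -⅑*193 = -193/9 ≈ -21.444)
(234 - 1*117) + F = (234 - 1*117) - 193/9 = (234 - 117) - 193/9 = 117 - 193/9 = 860/9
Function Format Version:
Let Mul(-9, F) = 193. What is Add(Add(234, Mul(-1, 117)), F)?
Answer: Rational(860, 9) ≈ 95.556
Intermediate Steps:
F = Rational(-193, 9) (F = Mul(Rational(-1, 9), 193) = Rational(-193, 9) ≈ -21.444)
Add(Add(234, Mul(-1, 117)), F) = Add(Add(234, Mul(-1, 117)), Rational(-193, 9)) = Add(Add(234, -117), Rational(-193, 9)) = Add(117, Rational(-193, 9)) = Rational(860, 9)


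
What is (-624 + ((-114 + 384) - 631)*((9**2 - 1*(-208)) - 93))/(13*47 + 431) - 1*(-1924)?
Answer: 966714/521 ≈ 1855.5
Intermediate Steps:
(-624 + ((-114 + 384) - 631)*((9**2 - 1*(-208)) - 93))/(13*47 + 431) - 1*(-1924) = (-624 + (270 - 631)*((81 + 208) - 93))/(611 + 431) + 1924 = (-624 - 361*(289 - 93))/1042 + 1924 = (-624 - 361*196)*(1/1042) + 1924 = (-624 - 70756)*(1/1042) + 1924 = -71380*1/1042 + 1924 = -35690/521 + 1924 = 966714/521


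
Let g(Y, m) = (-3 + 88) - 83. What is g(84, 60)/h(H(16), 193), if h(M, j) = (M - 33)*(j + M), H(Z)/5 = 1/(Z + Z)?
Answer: -2048/6496231 ≈ -0.00031526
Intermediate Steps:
H(Z) = 5/(2*Z) (H(Z) = 5/(Z + Z) = 5/((2*Z)) = 5*(1/(2*Z)) = 5/(2*Z))
h(M, j) = (-33 + M)*(M + j)
g(Y, m) = 2 (g(Y, m) = 85 - 83 = 2)
g(84, 60)/h(H(16), 193) = 2/(((5/2)/16)² - 165/(2*16) - 33*193 + ((5/2)/16)*193) = 2/(((5/2)*(1/16))² - 165/(2*16) - 6369 + ((5/2)*(1/16))*193) = 2/((5/32)² - 33*5/32 - 6369 + (5/32)*193) = 2/(25/1024 - 165/32 - 6369 + 965/32) = 2/(-6496231/1024) = 2*(-1024/6496231) = -2048/6496231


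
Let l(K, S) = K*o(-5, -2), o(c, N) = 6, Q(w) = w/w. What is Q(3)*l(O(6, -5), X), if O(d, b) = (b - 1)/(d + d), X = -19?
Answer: -3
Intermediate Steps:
Q(w) = 1
O(d, b) = (-1 + b)/(2*d) (O(d, b) = (-1 + b)/((2*d)) = (-1 + b)*(1/(2*d)) = (-1 + b)/(2*d))
l(K, S) = 6*K (l(K, S) = K*6 = 6*K)
Q(3)*l(O(6, -5), X) = 1*(6*((½)*(-1 - 5)/6)) = 1*(6*((½)*(⅙)*(-6))) = 1*(6*(-½)) = 1*(-3) = -3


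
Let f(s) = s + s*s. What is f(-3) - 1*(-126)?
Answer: 132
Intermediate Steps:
f(s) = s + s**2
f(-3) - 1*(-126) = -3*(1 - 3) - 1*(-126) = -3*(-2) + 126 = 6 + 126 = 132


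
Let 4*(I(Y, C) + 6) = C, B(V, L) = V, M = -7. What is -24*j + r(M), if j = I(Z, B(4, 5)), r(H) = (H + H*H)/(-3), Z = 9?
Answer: 106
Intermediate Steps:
r(H) = -H/3 - H²/3 (r(H) = (H + H²)*(-⅓) = -H/3 - H²/3)
I(Y, C) = -6 + C/4
j = -5 (j = -6 + (¼)*4 = -6 + 1 = -5)
-24*j + r(M) = -24*(-5) - ⅓*(-7)*(1 - 7) = 120 - ⅓*(-7)*(-6) = 120 - 14 = 106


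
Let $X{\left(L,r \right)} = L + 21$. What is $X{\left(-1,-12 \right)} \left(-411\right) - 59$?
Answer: $-8279$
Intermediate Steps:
$X{\left(L,r \right)} = 21 + L$
$X{\left(-1,-12 \right)} \left(-411\right) - 59 = \left(21 - 1\right) \left(-411\right) - 59 = 20 \left(-411\right) - 59 = -8220 - 59 = -8279$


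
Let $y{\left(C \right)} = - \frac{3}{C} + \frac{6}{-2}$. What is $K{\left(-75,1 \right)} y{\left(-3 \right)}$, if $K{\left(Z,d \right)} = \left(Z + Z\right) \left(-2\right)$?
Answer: $-600$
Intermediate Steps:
$K{\left(Z,d \right)} = - 4 Z$ ($K{\left(Z,d \right)} = 2 Z \left(-2\right) = - 4 Z$)
$y{\left(C \right)} = -3 - \frac{3}{C}$ ($y{\left(C \right)} = - \frac{3}{C} + 6 \left(- \frac{1}{2}\right) = - \frac{3}{C} - 3 = -3 - \frac{3}{C}$)
$K{\left(-75,1 \right)} y{\left(-3 \right)} = \left(-4\right) \left(-75\right) \left(-3 - \frac{3}{-3}\right) = 300 \left(-3 - -1\right) = 300 \left(-3 + 1\right) = 300 \left(-2\right) = -600$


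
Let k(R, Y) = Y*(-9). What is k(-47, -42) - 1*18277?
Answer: -17899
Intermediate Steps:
k(R, Y) = -9*Y
k(-47, -42) - 1*18277 = -9*(-42) - 1*18277 = 378 - 18277 = -17899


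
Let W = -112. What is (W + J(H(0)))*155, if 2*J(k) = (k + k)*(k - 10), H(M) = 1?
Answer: -18755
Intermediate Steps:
J(k) = k*(-10 + k) (J(k) = ((k + k)*(k - 10))/2 = ((2*k)*(-10 + k))/2 = (2*k*(-10 + k))/2 = k*(-10 + k))
(W + J(H(0)))*155 = (-112 + 1*(-10 + 1))*155 = (-112 + 1*(-9))*155 = (-112 - 9)*155 = -121*155 = -18755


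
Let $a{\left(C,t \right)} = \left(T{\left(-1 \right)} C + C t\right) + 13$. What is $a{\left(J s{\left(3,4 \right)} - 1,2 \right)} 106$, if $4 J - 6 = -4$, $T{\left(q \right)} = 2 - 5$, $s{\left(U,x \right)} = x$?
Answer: $1272$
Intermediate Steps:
$T{\left(q \right)} = -3$ ($T{\left(q \right)} = 2 - 5 = -3$)
$J = \frac{1}{2}$ ($J = \frac{3}{2} + \frac{1}{4} \left(-4\right) = \frac{3}{2} - 1 = \frac{1}{2} \approx 0.5$)
$a{\left(C,t \right)} = 13 - 3 C + C t$ ($a{\left(C,t \right)} = \left(- 3 C + C t\right) + 13 = 13 - 3 C + C t$)
$a{\left(J s{\left(3,4 \right)} - 1,2 \right)} 106 = \left(13 - 3 \left(\frac{1}{2} \cdot 4 - 1\right) + \left(\frac{1}{2} \cdot 4 - 1\right) 2\right) 106 = \left(13 - 3 \left(2 - 1\right) + \left(2 - 1\right) 2\right) 106 = \left(13 - 3 + 1 \cdot 2\right) 106 = \left(13 - 3 + 2\right) 106 = 12 \cdot 106 = 1272$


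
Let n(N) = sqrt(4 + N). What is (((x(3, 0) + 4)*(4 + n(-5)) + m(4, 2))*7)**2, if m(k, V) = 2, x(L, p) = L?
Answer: 41699 + 20580*I ≈ 41699.0 + 20580.0*I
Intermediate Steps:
(((x(3, 0) + 4)*(4 + n(-5)) + m(4, 2))*7)**2 = (((3 + 4)*(4 + sqrt(4 - 5)) + 2)*7)**2 = ((7*(4 + sqrt(-1)) + 2)*7)**2 = ((7*(4 + I) + 2)*7)**2 = (((28 + 7*I) + 2)*7)**2 = ((30 + 7*I)*7)**2 = (210 + 49*I)**2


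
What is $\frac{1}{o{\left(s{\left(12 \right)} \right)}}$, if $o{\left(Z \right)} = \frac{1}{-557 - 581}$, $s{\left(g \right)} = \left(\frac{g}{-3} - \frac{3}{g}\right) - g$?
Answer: $-1138$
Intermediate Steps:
$s{\left(g \right)} = - \frac{3}{g} - \frac{4 g}{3}$ ($s{\left(g \right)} = \left(g \left(- \frac{1}{3}\right) - \frac{3}{g}\right) - g = \left(- \frac{g}{3} - \frac{3}{g}\right) - g = \left(- \frac{3}{g} - \frac{g}{3}\right) - g = - \frac{3}{g} - \frac{4 g}{3}$)
$o{\left(Z \right)} = - \frac{1}{1138}$ ($o{\left(Z \right)} = \frac{1}{-1138} = - \frac{1}{1138}$)
$\frac{1}{o{\left(s{\left(12 \right)} \right)}} = \frac{1}{- \frac{1}{1138}} = -1138$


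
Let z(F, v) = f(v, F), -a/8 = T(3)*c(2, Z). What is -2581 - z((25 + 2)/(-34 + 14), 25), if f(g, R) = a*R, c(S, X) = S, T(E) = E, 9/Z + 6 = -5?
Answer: -13229/5 ≈ -2645.8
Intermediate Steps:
Z = -9/11 (Z = 9/(-6 - 5) = 9/(-11) = 9*(-1/11) = -9/11 ≈ -0.81818)
a = -48 (a = -24*2 = -8*6 = -48)
f(g, R) = -48*R
z(F, v) = -48*F
-2581 - z((25 + 2)/(-34 + 14), 25) = -2581 - (-48)*(25 + 2)/(-34 + 14) = -2581 - (-48)*27/(-20) = -2581 - (-48)*27*(-1/20) = -2581 - (-48)*(-27)/20 = -2581 - 1*324/5 = -2581 - 324/5 = -13229/5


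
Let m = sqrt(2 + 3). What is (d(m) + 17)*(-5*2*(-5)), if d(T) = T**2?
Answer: 1100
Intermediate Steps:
m = sqrt(5) ≈ 2.2361
(d(m) + 17)*(-5*2*(-5)) = ((sqrt(5))**2 + 17)*(-5*2*(-5)) = (5 + 17)*(-10*(-5)) = 22*50 = 1100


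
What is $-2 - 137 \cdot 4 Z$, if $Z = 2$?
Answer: $-1098$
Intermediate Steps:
$-2 - 137 \cdot 4 Z = -2 - 137 \cdot 4 \cdot 2 = -2 - 1096 = -1098$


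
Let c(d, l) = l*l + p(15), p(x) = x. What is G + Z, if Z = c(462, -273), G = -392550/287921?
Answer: 21462390474/287921 ≈ 74543.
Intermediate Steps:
G = -392550/287921 (G = -392550*1/287921 = -392550/287921 ≈ -1.3634)
c(d, l) = 15 + l² (c(d, l) = l*l + 15 = l² + 15 = 15 + l²)
Z = 74544 (Z = 15 + (-273)² = 15 + 74529 = 74544)
G + Z = -392550/287921 + 74544 = 21462390474/287921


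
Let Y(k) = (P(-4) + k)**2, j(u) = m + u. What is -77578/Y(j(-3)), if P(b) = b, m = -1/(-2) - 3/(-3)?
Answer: -310312/121 ≈ -2564.6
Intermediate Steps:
m = 3/2 (m = -1*(-1/2) - 3*(-1/3) = 1/2 + 1 = 3/2 ≈ 1.5000)
j(u) = 3/2 + u
Y(k) = (-4 + k)**2
-77578/Y(j(-3)) = -77578/(-4 + (3/2 - 3))**2 = -77578/(-4 - 3/2)**2 = -77578/((-11/2)**2) = -77578/121/4 = -77578*4/121 = -310312/121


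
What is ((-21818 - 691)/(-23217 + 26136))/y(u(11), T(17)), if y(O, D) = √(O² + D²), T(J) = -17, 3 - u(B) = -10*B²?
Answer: -7503*√1471658/1431923234 ≈ -0.0063565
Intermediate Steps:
u(B) = 3 + 10*B² (u(B) = 3 - (-10)*B² = 3 + 10*B²)
y(O, D) = √(D² + O²)
((-21818 - 691)/(-23217 + 26136))/y(u(11), T(17)) = ((-21818 - 691)/(-23217 + 26136))/(√((-17)² + (3 + 10*11²)²)) = (-22509/2919)/(√(289 + (3 + 10*121)²)) = (-22509*1/2919)/(√(289 + (3 + 1210)²)) = -7503/(973*√(289 + 1213²)) = -7503/(973*√(289 + 1471369)) = -7503*√1471658/1471658/973 = -7503*√1471658/1431923234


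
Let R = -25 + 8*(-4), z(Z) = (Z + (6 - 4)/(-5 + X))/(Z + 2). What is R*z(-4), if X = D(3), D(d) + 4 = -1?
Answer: -1197/10 ≈ -119.70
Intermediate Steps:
D(d) = -5 (D(d) = -4 - 1 = -5)
X = -5
z(Z) = (-⅕ + Z)/(2 + Z) (z(Z) = (Z + (6 - 4)/(-5 - 5))/(Z + 2) = (Z + 2/(-10))/(2 + Z) = (Z + 2*(-⅒))/(2 + Z) = (Z - ⅕)/(2 + Z) = (-⅕ + Z)/(2 + Z))
R = -57 (R = -25 - 32 = -57)
R*z(-4) = -57*(-⅕ - 4)/(2 - 4) = -57*(-21)/((-2)*5) = -(-57)*(-21)/(2*5) = -57*21/10 = -1197/10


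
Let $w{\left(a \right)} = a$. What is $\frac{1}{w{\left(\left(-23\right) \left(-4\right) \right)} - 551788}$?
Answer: $- \frac{1}{551696} \approx -1.8126 \cdot 10^{-6}$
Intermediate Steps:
$\frac{1}{w{\left(\left(-23\right) \left(-4\right) \right)} - 551788} = \frac{1}{\left(-23\right) \left(-4\right) - 551788} = \frac{1}{92 - 551788} = \frac{1}{-551696} = - \frac{1}{551696}$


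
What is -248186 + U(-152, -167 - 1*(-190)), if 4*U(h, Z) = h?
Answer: -248224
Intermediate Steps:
U(h, Z) = h/4
-248186 + U(-152, -167 - 1*(-190)) = -248186 + (¼)*(-152) = -248186 - 38 = -248224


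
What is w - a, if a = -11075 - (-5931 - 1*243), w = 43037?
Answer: 47938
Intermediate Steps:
a = -4901 (a = -11075 - (-5931 - 243) = -11075 - 1*(-6174) = -11075 + 6174 = -4901)
w - a = 43037 - 1*(-4901) = 43037 + 4901 = 47938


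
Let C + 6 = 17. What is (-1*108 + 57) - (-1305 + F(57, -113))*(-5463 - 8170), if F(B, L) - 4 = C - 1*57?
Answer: -18363702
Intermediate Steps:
C = 11 (C = -6 + 17 = 11)
F(B, L) = -42 (F(B, L) = 4 + (11 - 1*57) = 4 + (11 - 57) = 4 - 46 = -42)
(-1*108 + 57) - (-1305 + F(57, -113))*(-5463 - 8170) = (-1*108 + 57) - (-1305 - 42)*(-5463 - 8170) = (-108 + 57) - (-1347)*(-13633) = -51 - 1*18363651 = -51 - 18363651 = -18363702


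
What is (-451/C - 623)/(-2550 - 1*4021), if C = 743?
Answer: 463340/4882253 ≈ 0.094903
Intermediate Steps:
(-451/C - 623)/(-2550 - 1*4021) = (-451/743 - 623)/(-2550 - 1*4021) = (-451*1/743 - 623)/(-2550 - 4021) = (-451/743 - 623)/(-6571) = -463340/743*(-1/6571) = 463340/4882253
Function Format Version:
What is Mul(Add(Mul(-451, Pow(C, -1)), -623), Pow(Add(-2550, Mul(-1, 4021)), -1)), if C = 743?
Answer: Rational(463340, 4882253) ≈ 0.094903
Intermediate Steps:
Mul(Add(Mul(-451, Pow(C, -1)), -623), Pow(Add(-2550, Mul(-1, 4021)), -1)) = Mul(Add(Mul(-451, Pow(743, -1)), -623), Pow(Add(-2550, Mul(-1, 4021)), -1)) = Mul(Add(Mul(-451, Rational(1, 743)), -623), Pow(Add(-2550, -4021), -1)) = Mul(Add(Rational(-451, 743), -623), Pow(-6571, -1)) = Mul(Rational(-463340, 743), Rational(-1, 6571)) = Rational(463340, 4882253)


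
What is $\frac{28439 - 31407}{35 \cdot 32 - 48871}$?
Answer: $\frac{2968}{47751} \approx 0.062156$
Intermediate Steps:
$\frac{28439 - 31407}{35 \cdot 32 - 48871} = - \frac{2968}{1120 - 48871} = - \frac{2968}{-47751} = \left(-2968\right) \left(- \frac{1}{47751}\right) = \frac{2968}{47751}$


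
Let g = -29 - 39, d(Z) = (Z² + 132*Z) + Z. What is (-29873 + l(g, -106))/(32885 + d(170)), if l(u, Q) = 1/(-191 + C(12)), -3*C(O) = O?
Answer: -5825236/16457025 ≈ -0.35397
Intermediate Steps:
C(O) = -O/3
d(Z) = Z² + 133*Z
g = -68
l(u, Q) = -1/195 (l(u, Q) = 1/(-191 - ⅓*12) = 1/(-191 - 4) = 1/(-195) = -1/195)
(-29873 + l(g, -106))/(32885 + d(170)) = (-29873 - 1/195)/(32885 + 170*(133 + 170)) = -5825236/(195*(32885 + 170*303)) = -5825236/(195*(32885 + 51510)) = -5825236/195/84395 = -5825236/195*1/84395 = -5825236/16457025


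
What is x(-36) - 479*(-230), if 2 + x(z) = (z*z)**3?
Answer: 2176892504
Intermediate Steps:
x(z) = -2 + z**6 (x(z) = -2 + (z*z)**3 = -2 + (z**2)**3 = -2 + z**6)
x(-36) - 479*(-230) = (-2 + (-36)**6) - 479*(-230) = (-2 + 2176782336) + 110170 = 2176782334 + 110170 = 2176892504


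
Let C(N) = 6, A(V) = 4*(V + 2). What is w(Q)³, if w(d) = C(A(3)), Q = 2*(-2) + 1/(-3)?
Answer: 216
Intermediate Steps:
A(V) = 8 + 4*V (A(V) = 4*(2 + V) = 8 + 4*V)
Q = -13/3 (Q = -4 - ⅓ = -13/3 ≈ -4.3333)
w(d) = 6
w(Q)³ = 6³ = 216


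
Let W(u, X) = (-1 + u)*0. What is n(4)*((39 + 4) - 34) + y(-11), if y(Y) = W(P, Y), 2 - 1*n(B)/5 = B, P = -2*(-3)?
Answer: -90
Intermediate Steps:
P = 6
n(B) = 10 - 5*B
W(u, X) = 0
y(Y) = 0
n(4)*((39 + 4) - 34) + y(-11) = (10 - 5*4)*((39 + 4) - 34) + 0 = (10 - 20)*(43 - 34) + 0 = -10*9 + 0 = -90 + 0 = -90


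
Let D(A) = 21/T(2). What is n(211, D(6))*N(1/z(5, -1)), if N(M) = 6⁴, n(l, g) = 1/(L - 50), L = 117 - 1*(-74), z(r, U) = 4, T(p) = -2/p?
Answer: 432/47 ≈ 9.1915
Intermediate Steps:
L = 191 (L = 117 + 74 = 191)
D(A) = -21 (D(A) = 21/((-2/2)) = 21/((-2*½)) = 21/(-1) = 21*(-1) = -21)
n(l, g) = 1/141 (n(l, g) = 1/(191 - 50) = 1/141)
N(M) = 1296
n(211, D(6))*N(1/z(5, -1)) = (1/141)*1296 = 432/47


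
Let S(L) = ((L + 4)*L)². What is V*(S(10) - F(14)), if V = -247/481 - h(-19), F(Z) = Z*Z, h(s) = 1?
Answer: -1086624/37 ≈ -29368.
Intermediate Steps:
S(L) = L²*(4 + L)² (S(L) = ((4 + L)*L)² = (L*(4 + L))² = L²*(4 + L)²)
F(Z) = Z²
V = -56/37 (V = -247/481 - 1*1 = -247*1/481 - 1 = -19/37 - 1 = -56/37 ≈ -1.5135)
V*(S(10) - F(14)) = -56*(10²*(4 + 10)² - 1*14²)/37 = -56*(100*14² - 1*196)/37 = -56*(100*196 - 196)/37 = -56*(19600 - 196)/37 = -56/37*19404 = -1086624/37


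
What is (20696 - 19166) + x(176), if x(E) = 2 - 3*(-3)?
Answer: 1541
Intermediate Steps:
x(E) = 11 (x(E) = 2 + 9 = 11)
(20696 - 19166) + x(176) = (20696 - 19166) + 11 = 1530 + 11 = 1541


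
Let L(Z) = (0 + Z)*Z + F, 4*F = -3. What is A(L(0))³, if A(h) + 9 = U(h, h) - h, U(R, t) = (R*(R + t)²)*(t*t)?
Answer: -13060888875/16777216 ≈ -778.49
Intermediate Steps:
F = -¾ (F = (¼)*(-3) = -¾ ≈ -0.75000)
L(Z) = -¾ + Z² (L(Z) = (0 + Z)*Z - ¾ = Z*Z - ¾ = Z² - ¾ = -¾ + Z²)
U(R, t) = R*t²*(R + t)² (U(R, t) = (R*(R + t)²)*t² = R*t²*(R + t)²)
A(h) = -9 - h + 4*h⁵ (A(h) = -9 + (h*h²*(h + h)² - h) = -9 + (h*h²*(2*h)² - h) = -9 + (h*h²*(4*h²) - h) = -9 + (4*h⁵ - h) = -9 + (-h + 4*h⁵) = -9 - h + 4*h⁵)
A(L(0))³ = (-9 - (-¾ + 0²) + 4*(-¾ + 0²)⁵)³ = (-9 - (-¾ + 0) + 4*(-¾ + 0)⁵)³ = (-9 - 1*(-¾) + 4*(-¾)⁵)³ = (-9 + ¾ + 4*(-243/1024))³ = (-9 + ¾ - 243/256)³ = (-2355/256)³ = -13060888875/16777216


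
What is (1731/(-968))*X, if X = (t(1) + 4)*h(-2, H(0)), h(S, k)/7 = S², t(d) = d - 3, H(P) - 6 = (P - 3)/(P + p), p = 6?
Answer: -12117/121 ≈ -100.14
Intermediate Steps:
H(P) = 6 + (-3 + P)/(6 + P) (H(P) = 6 + (P - 3)/(P + 6) = 6 + (-3 + P)/(6 + P))
t(d) = -3 + d
h(S, k) = 7*S²
X = 56 (X = ((-3 + 1) + 4)*(7*(-2)²) = (-2 + 4)*(7*4) = 2*28 = 56)
(1731/(-968))*X = (1731/(-968))*56 = (1731*(-1/968))*56 = -1731/968*56 = -12117/121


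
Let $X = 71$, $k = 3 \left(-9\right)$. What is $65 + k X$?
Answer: $-1852$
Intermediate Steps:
$k = -27$
$65 + k X = 65 - 1917 = -1852$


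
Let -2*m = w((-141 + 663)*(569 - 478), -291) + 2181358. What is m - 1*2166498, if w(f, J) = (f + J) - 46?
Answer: -6561519/2 ≈ -3.2808e+6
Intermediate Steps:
w(f, J) = -46 + J + f (w(f, J) = (J + f) - 46 = -46 + J + f)
m = -2228523/2 (m = -((-46 - 291 + (-141 + 663)*(569 - 478)) + 2181358)/2 = -((-46 - 291 + 522*91) + 2181358)/2 = -((-46 - 291 + 47502) + 2181358)/2 = -(47165 + 2181358)/2 = -1/2*2228523 = -2228523/2 ≈ -1.1143e+6)
m - 1*2166498 = -2228523/2 - 1*2166498 = -2228523/2 - 2166498 = -6561519/2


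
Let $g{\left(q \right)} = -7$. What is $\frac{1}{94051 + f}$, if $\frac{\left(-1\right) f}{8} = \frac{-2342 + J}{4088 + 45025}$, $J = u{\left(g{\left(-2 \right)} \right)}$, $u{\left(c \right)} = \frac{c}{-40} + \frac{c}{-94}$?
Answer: $\frac{3847185}{361833063932} \approx 1.0632 \cdot 10^{-5}$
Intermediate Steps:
$u{\left(c \right)} = - \frac{67 c}{1880}$ ($u{\left(c \right)} = c \left(- \frac{1}{40}\right) + c \left(- \frac{1}{94}\right) = - \frac{c}{40} - \frac{c}{94} = - \frac{67 c}{1880}$)
$J = \frac{469}{1880}$ ($J = \left(- \frac{67}{1880}\right) \left(-7\right) = \frac{469}{1880} \approx 0.24947$)
$f = \frac{1467497}{3847185}$ ($f = - 8 \frac{-2342 + \frac{469}{1880}}{4088 + 45025} = - 8 \left(- \frac{4402491}{1880 \cdot 49113}\right) = - 8 \left(\left(- \frac{4402491}{1880}\right) \frac{1}{49113}\right) = \left(-8\right) \left(- \frac{1467497}{30777480}\right) = \frac{1467497}{3847185} \approx 0.38145$)
$\frac{1}{94051 + f} = \frac{1}{94051 + \frac{1467497}{3847185}} = \frac{1}{\frac{361833063932}{3847185}} = \frac{3847185}{361833063932}$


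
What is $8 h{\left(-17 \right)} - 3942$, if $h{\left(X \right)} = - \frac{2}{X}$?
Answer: $- \frac{66998}{17} \approx -3941.1$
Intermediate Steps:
$8 h{\left(-17 \right)} - 3942 = 8 \left(- \frac{2}{-17}\right) - 3942 = 8 \left(\left(-2\right) \left(- \frac{1}{17}\right)\right) - 3942 = 8 \cdot \frac{2}{17} - 3942 = \frac{16}{17} - 3942 = - \frac{66998}{17}$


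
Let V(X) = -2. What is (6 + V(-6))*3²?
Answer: 36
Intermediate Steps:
(6 + V(-6))*3² = (6 - 2)*3² = 4*9 = 36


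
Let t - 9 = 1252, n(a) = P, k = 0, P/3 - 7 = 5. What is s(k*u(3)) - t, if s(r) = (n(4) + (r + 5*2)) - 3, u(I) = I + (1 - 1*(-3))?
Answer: -1218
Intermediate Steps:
P = 36 (P = 21 + 3*5 = 21 + 15 = 36)
n(a) = 36
t = 1261 (t = 9 + 1252 = 1261)
u(I) = 4 + I (u(I) = I + (1 + 3) = I + 4 = 4 + I)
s(r) = 43 + r (s(r) = (36 + (r + 5*2)) - 3 = (36 + (r + 10)) - 3 = (36 + (10 + r)) - 3 = (46 + r) - 3 = 43 + r)
s(k*u(3)) - t = (43 + 0*(4 + 3)) - 1*1261 = (43 + 0*7) - 1261 = (43 + 0) - 1261 = 43 - 1261 = -1218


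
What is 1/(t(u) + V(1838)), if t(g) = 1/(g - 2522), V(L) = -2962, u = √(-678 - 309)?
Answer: -6280893208/18604008172151 + I*√987/55812024516453 ≈ -0.00033761 + 5.629e-13*I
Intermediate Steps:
u = I*√987 (u = √(-987) = I*√987 ≈ 31.417*I)
t(g) = 1/(-2522 + g)
1/(t(u) + V(1838)) = 1/(1/(-2522 + I*√987) - 2962) = 1/(-2962 + 1/(-2522 + I*√987))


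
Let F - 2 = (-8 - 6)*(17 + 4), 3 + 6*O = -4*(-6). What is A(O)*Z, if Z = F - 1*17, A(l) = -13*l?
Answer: 28119/2 ≈ 14060.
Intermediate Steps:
O = 7/2 (O = -½ + (-4*(-6))/6 = -½ + (⅙)*24 = -½ + 4 = 7/2 ≈ 3.5000)
F = -292 (F = 2 + (-8 - 6)*(17 + 4) = 2 - 14*21 = 2 - 294 = -292)
Z = -309 (Z = -292 - 1*17 = -292 - 17 = -309)
A(O)*Z = -13*7/2*(-309) = -91/2*(-309) = 28119/2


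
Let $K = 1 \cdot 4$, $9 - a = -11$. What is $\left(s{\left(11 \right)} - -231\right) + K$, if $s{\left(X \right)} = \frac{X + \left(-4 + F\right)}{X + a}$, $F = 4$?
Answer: $\frac{7296}{31} \approx 235.35$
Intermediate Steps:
$a = 20$ ($a = 9 - -11 = 9 + 11 = 20$)
$s{\left(X \right)} = \frac{X}{20 + X}$ ($s{\left(X \right)} = \frac{X + \left(-4 + 4\right)}{X + 20} = \frac{X + 0}{20 + X} = \frac{X}{20 + X}$)
$K = 4$
$\left(s{\left(11 \right)} - -231\right) + K = \left(\frac{11}{20 + 11} - -231\right) + 4 = \left(\frac{11}{31} + 231\right) + 4 = \frac{7172}{31} + 4 = \frac{7296}{31}$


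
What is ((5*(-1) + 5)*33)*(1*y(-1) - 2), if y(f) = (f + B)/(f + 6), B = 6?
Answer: 0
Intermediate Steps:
y(f) = 1 (y(f) = (f + 6)/(f + 6) = (6 + f)/(6 + f) = 1)
((5*(-1) + 5)*33)*(1*y(-1) - 2) = ((5*(-1) + 5)*33)*(1*1 - 2) = ((-5 + 5)*33)*(1 - 2) = (0*33)*(-1) = 0*(-1) = 0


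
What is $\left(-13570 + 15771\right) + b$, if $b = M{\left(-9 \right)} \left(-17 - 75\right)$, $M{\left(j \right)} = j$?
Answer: $3029$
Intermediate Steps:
$b = 828$ ($b = - 9 \left(-17 - 75\right) = \left(-9\right) \left(-92\right) = 828$)
$\left(-13570 + 15771\right) + b = \left(-13570 + 15771\right) + 828 = 2201 + 828 = 3029$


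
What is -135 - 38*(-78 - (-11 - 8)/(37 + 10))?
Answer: 132241/47 ≈ 2813.6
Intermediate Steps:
-135 - 38*(-78 - (-11 - 8)/(37 + 10)) = -135 - 38*(-78 - (-19)/47) = -135 - 38*(-78 - 1*(-19/47)) = -135 - 38*(-78 + 19/47) = -135 - 38*(-3647/47) = -135 + 138586/47 = 132241/47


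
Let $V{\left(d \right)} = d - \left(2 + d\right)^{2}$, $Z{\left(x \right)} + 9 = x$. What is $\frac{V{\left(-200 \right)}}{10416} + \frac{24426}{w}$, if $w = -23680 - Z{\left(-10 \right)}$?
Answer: $- \frac{32965535}{6845916} \approx -4.8154$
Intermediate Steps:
$Z{\left(x \right)} = -9 + x$
$w = -23661$ ($w = -23680 - \left(-9 - 10\right) = -23680 - -19 = -23680 + 19 = -23661$)
$\frac{V{\left(-200 \right)}}{10416} + \frac{24426}{w} = \frac{-200 - \left(2 - 200\right)^{2}}{10416} + \frac{24426}{-23661} = \left(-200 - \left(-198\right)^{2}\right) \frac{1}{10416} + 24426 \left(- \frac{1}{23661}\right) = \left(-200 - 39204\right) \frac{1}{10416} - \frac{2714}{2629} = \left(-39404\right) \frac{1}{10416} - \frac{2714}{2629} = - \frac{9851}{2604} - \frac{2714}{2629} = - \frac{32965535}{6845916}$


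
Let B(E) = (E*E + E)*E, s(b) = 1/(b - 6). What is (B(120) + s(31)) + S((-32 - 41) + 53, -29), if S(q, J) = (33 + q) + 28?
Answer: 43561026/25 ≈ 1.7424e+6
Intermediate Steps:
s(b) = 1/(-6 + b)
S(q, J) = 61 + q
B(E) = E*(E + E²) (B(E) = (E² + E)*E = (E + E²)*E = E*(E + E²))
(B(120) + s(31)) + S((-32 - 41) + 53, -29) = (120²*(1 + 120) + 1/(-6 + 31)) + (61 + ((-32 - 41) + 53)) = (14400*121 + 1/25) + (61 + (-73 + 53)) = (1742400 + 1/25) + (61 - 20) = 43560001/25 + 41 = 43561026/25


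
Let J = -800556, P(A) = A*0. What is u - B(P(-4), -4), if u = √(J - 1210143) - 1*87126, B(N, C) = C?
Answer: -87122 + 3*I*√223411 ≈ -87122.0 + 1418.0*I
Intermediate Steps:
P(A) = 0
u = -87126 + 3*I*√223411 (u = √(-800556 - 1210143) - 1*87126 = √(-2010699) - 87126 = 3*I*√223411 - 87126 = -87126 + 3*I*√223411 ≈ -87126.0 + 1418.0*I)
u - B(P(-4), -4) = (-87126 + 3*I*√223411) - 1*(-4) = (-87126 + 3*I*√223411) + 4 = -87122 + 3*I*√223411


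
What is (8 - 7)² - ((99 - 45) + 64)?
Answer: -117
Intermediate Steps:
(8 - 7)² - ((99 - 45) + 64) = 1² - (54 + 64) = 1 - 1*118 = 1 - 118 = -117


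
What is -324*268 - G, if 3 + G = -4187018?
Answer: 4100189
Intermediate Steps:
G = -4187021 (G = -3 - 4187018 = -4187021)
-324*268 - G = -324*268 - 1*(-4187021) = -86832 + 4187021 = 4100189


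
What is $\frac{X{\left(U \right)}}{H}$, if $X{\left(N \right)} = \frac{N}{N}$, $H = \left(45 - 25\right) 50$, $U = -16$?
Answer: $\frac{1}{1000} \approx 0.001$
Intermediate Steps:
$H = 1000$ ($H = 20 \cdot 50 = 1000$)
$X{\left(N \right)} = 1$
$\frac{X{\left(U \right)}}{H} = 1 \cdot \frac{1}{1000} = \frac{1}{1000}$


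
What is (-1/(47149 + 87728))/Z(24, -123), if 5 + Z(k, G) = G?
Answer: 1/17264256 ≈ 5.7923e-8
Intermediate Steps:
Z(k, G) = -5 + G
(-1/(47149 + 87728))/Z(24, -123) = (-1/(47149 + 87728))/(-5 - 123) = -1/134877/(-128) = -1*1/134877*(-1/128) = -1/134877*(-1/128) = 1/17264256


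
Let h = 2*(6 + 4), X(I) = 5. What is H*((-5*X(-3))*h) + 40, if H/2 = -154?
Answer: 154040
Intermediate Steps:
H = -308 (H = 2*(-154) = -308)
h = 20 (h = 2*10 = 20)
H*((-5*X(-3))*h) + 40 = -308*(-5*5)*20 + 40 = -(-7700)*20 + 40 = -308*(-500) + 40 = 154000 + 40 = 154040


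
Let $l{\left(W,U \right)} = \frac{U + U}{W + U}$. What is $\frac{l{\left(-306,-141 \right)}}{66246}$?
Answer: $\frac{47}{4935327} \approx 9.5232 \cdot 10^{-6}$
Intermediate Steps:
$l{\left(W,U \right)} = \frac{2 U}{U + W}$
$\frac{l{\left(-306,-141 \right)}}{66246} = \frac{2 \left(-141\right) \frac{1}{-141 - 306}}{66246} = 2 \left(-141\right) \frac{1}{-447} \cdot \frac{1}{66246} = 2 \left(-141\right) \left(- \frac{1}{447}\right) \frac{1}{66246} = \frac{94}{149} \cdot \frac{1}{66246} = \frac{47}{4935327}$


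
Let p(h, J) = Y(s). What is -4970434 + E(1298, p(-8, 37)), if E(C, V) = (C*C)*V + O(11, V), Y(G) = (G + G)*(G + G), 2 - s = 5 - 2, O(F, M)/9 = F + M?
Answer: 1768917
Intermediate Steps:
O(F, M) = 9*F + 9*M (O(F, M) = 9*(F + M) = 9*F + 9*M)
s = -1 (s = 2 - (5 - 2) = 2 - 1*3 = 2 - 3 = -1)
Y(G) = 4*G**2 (Y(G) = (2*G)*(2*G) = 4*G**2)
p(h, J) = 4 (p(h, J) = 4*(-1)**2 = 4*1 = 4)
E(C, V) = 99 + 9*V + V*C**2 (E(C, V) = (C*C)*V + (9*11 + 9*V) = C**2*V + (99 + 9*V) = V*C**2 + (99 + 9*V) = 99 + 9*V + V*C**2)
-4970434 + E(1298, p(-8, 37)) = -4970434 + (99 + 9*4 + 4*1298**2) = -4970434 + (99 + 36 + 4*1684804) = -4970434 + (99 + 36 + 6739216) = -4970434 + 6739351 = 1768917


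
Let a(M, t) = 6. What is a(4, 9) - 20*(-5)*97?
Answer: 9706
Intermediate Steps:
a(4, 9) - 20*(-5)*97 = 6 - 20*(-5)*97 = 6 + 100*97 = 6 + 9700 = 9706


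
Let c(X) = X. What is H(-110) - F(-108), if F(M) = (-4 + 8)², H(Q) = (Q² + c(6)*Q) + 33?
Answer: 11457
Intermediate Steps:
H(Q) = 33 + Q² + 6*Q (H(Q) = (Q² + 6*Q) + 33 = 33 + Q² + 6*Q)
F(M) = 16 (F(M) = 4² = 16)
H(-110) - F(-108) = (33 + (-110)² + 6*(-110)) - 1*16 = (33 + 12100 - 660) - 16 = 11473 - 16 = 11457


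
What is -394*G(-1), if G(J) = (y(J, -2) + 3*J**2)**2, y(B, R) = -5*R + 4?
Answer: -113866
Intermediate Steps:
y(B, R) = 4 - 5*R
G(J) = (14 + 3*J**2)**2 (G(J) = ((4 - 5*(-2)) + 3*J**2)**2 = ((4 + 10) + 3*J**2)**2 = (14 + 3*J**2)**2)
-394*G(-1) = -394*(14 + 3*(-1)**2)**2 = -394*(14 + 3*1)**2 = -394*(14 + 3)**2 = -394*17**2 = -394*289 = -113866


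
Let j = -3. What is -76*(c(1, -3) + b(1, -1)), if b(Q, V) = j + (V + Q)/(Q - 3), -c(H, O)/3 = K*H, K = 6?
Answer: 1596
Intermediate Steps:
c(H, O) = -18*H
b(Q, V) = -3 + (Q + V)/(-3 + Q) (b(Q, V) = -3 + (V + Q)/(Q - 3) = -3 + (Q + V)/(-3 + Q))
-76*(c(1, -3) + b(1, -1)) = -76*(-18*1 + (9 - 1 - 2*1)/(-3 + 1)) = -76*(-18 + (9 - 1 - 2)/(-2)) = -76*(-18 - ½*6) = -76*(-18 - 3) = -76*(-21) = 1596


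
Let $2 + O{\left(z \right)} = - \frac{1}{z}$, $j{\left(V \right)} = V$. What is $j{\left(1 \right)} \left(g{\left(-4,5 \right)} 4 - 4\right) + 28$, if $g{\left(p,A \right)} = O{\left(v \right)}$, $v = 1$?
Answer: $12$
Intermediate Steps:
$O{\left(z \right)} = -2 - \frac{1}{z}$
$g{\left(p,A \right)} = -3$ ($g{\left(p,A \right)} = -2 - 1^{-1} = -2 - 1 = -3$)
$j{\left(1 \right)} \left(g{\left(-4,5 \right)} 4 - 4\right) + 28 = 1 \left(\left(-3\right) 4 - 4\right) + 28 = 1 \left(-12 - 4\right) + 28 = 1 \left(-16\right) + 28 = -16 + 28 = 12$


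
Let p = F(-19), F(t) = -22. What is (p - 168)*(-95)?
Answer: 18050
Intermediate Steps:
p = -22
(p - 168)*(-95) = (-22 - 168)*(-95) = -190*(-95) = 18050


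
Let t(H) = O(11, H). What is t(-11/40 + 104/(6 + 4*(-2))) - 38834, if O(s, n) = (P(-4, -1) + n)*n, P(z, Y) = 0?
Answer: -57762119/1600 ≈ -36101.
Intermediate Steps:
O(s, n) = n² (O(s, n) = (0 + n)*n = n*n = n²)
t(H) = H²
t(-11/40 + 104/(6 + 4*(-2))) - 38834 = (-11/40 + 104/(6 + 4*(-2)))² - 38834 = (-11*1/40 + 104/(6 - 8))² - 38834 = (-11/40 + 104/(-2))² - 38834 = (-11/40 + 104*(-½))² - 38834 = (-11/40 - 52)² - 38834 = (-2091/40)² - 38834 = 4372281/1600 - 38834 = -57762119/1600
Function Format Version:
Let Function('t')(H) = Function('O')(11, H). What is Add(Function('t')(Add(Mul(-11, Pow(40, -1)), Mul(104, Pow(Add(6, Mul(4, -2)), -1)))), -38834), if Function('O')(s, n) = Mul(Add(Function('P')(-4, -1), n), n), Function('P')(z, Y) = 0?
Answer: Rational(-57762119, 1600) ≈ -36101.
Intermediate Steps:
Function('O')(s, n) = Pow(n, 2) (Function('O')(s, n) = Mul(Add(0, n), n) = Mul(n, n) = Pow(n, 2))
Function('t')(H) = Pow(H, 2)
Add(Function('t')(Add(Mul(-11, Pow(40, -1)), Mul(104, Pow(Add(6, Mul(4, -2)), -1)))), -38834) = Add(Pow(Add(Mul(-11, Pow(40, -1)), Mul(104, Pow(Add(6, Mul(4, -2)), -1))), 2), -38834) = Add(Pow(Add(Mul(-11, Rational(1, 40)), Mul(104, Pow(Add(6, -8), -1))), 2), -38834) = Add(Pow(Add(Rational(-11, 40), Mul(104, Pow(-2, -1))), 2), -38834) = Add(Pow(Add(Rational(-11, 40), Mul(104, Rational(-1, 2))), 2), -38834) = Add(Pow(Add(Rational(-11, 40), -52), 2), -38834) = Add(Pow(Rational(-2091, 40), 2), -38834) = Add(Rational(4372281, 1600), -38834) = Rational(-57762119, 1600)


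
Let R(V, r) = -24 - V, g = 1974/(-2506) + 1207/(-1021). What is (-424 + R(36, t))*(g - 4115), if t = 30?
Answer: 364168036716/182759 ≈ 1.9926e+6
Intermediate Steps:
g = -360014/182759 (g = 1974*(-1/2506) + 1207*(-1/1021) = -141/179 - 1207/1021 = -360014/182759 ≈ -1.9699)
(-424 + R(36, t))*(g - 4115) = (-424 + (-24 - 1*36))*(-360014/182759 - 4115) = (-424 + (-24 - 36))*(-752413299/182759) = (-424 - 60)*(-752413299/182759) = -484*(-752413299/182759) = 364168036716/182759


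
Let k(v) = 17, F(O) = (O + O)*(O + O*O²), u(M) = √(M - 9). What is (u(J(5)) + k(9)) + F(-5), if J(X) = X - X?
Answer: 1317 + 3*I ≈ 1317.0 + 3.0*I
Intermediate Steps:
J(X) = 0
u(M) = √(-9 + M)
F(O) = 2*O*(O + O³) (F(O) = (2*O)*(O + O³) = 2*O*(O + O³))
(u(J(5)) + k(9)) + F(-5) = (√(-9 + 0) + 17) + 2*(-5)²*(1 + (-5)²) = (√(-9) + 17) + 2*25*(1 + 25) = (3*I + 17) + 2*25*26 = (17 + 3*I) + 1300 = 1317 + 3*I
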